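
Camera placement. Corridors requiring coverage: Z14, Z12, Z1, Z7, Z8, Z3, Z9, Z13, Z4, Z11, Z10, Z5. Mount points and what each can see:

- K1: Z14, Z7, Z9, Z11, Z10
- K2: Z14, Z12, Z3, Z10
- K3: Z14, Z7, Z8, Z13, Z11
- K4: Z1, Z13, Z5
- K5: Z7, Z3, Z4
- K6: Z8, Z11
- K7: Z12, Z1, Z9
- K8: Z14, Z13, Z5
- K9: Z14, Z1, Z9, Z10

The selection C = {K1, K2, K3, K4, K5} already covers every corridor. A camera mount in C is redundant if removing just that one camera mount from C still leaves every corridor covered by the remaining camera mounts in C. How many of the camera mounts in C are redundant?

Drop K1: Z9 uncovered — not redundant.
Drop K2: Z12 uncovered — not redundant.
Drop K3: Z8 uncovered — not redundant.
Drop K4: Z1, Z5 uncovered — not redundant.
Drop K5: Z4 uncovered — not redundant.
None of the camera mounts in C is redundant.

0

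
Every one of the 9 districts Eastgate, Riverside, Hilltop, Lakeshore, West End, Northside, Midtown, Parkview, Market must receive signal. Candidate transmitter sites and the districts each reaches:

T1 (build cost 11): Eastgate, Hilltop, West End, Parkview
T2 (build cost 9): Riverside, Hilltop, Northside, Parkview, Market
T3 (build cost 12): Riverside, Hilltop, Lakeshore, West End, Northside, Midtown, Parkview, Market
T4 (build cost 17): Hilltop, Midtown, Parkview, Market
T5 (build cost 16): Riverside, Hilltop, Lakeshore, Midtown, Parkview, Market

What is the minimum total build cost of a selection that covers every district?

T1, T3 cover every district at build cost 11 + 12 = 23.
Any cover uses at least 2 transmitter sites; among all covering selections none totals below 23.

23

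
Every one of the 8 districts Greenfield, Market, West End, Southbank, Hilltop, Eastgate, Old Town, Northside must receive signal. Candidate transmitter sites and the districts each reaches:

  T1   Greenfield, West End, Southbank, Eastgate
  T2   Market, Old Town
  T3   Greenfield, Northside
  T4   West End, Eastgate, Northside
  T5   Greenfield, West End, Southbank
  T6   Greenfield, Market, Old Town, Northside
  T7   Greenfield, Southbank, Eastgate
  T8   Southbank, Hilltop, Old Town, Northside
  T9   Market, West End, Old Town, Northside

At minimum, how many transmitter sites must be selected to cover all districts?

T1, T2, T8 together cover {Greenfield, Market, West End, Southbank, Hilltop, Eastgate, Old Town, Northside} — every district.
No 2 of the 9 transmitter sites cover everything (all 36 pairs fall short), so 3 is minimum.

3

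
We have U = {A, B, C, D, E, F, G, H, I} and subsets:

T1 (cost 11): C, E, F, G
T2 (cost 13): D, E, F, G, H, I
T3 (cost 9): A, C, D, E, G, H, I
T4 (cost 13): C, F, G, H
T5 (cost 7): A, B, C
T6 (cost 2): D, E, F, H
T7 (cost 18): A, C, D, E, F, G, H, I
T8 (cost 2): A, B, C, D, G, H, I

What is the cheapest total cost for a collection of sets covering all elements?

4

T6, T8 cover every element at cost 2 + 2 = 4.
Any cover uses at least 2 sets; among all covering selections none totals below 4.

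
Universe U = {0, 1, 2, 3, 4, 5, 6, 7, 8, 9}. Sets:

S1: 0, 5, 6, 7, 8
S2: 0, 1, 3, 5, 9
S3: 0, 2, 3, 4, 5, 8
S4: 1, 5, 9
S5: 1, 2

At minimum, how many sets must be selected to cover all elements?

S1, S2, S3 together cover {0, 1, 2, 3, 4, 5, 6, 7, 8, 9} — every element.
No 2 of the 5 sets cover everything (all 10 pairs fall short), so 3 is minimum.

3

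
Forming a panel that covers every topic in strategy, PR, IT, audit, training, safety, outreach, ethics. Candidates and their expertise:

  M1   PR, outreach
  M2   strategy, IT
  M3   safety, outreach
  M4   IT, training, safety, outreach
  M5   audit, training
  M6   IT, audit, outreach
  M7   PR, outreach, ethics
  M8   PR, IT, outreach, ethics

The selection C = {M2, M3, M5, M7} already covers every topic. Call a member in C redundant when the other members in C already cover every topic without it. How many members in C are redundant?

Drop M2: strategy, IT uncovered — not redundant.
Drop M3: safety uncovered — not redundant.
Drop M5: audit, training uncovered — not redundant.
Drop M7: PR, ethics uncovered — not redundant.
None of the members in C is redundant.

0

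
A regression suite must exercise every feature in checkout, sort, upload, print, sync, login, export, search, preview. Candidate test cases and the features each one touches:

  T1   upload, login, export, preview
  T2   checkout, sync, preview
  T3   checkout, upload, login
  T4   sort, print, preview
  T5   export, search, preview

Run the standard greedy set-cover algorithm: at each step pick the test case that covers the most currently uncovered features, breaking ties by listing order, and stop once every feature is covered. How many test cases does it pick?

4

Pick 1: T1 covers 4 new features (upload, login, export, preview).
Pick 2: T2 covers 2 new features (checkout, sync).
Pick 3: T4 covers 2 new features (sort, print).
Pick 4: T5 covers 1 new features (search).
Greedy uses 4 test cases.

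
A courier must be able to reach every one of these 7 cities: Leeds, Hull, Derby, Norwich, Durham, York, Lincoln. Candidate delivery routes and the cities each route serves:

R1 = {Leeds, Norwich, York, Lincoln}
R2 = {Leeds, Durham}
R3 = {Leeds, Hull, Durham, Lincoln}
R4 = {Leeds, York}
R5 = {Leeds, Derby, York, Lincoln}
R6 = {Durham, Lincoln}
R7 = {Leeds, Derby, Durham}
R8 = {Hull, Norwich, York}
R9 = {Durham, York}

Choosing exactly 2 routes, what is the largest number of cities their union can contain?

6

Choosing R1, R3 covers {Leeds, Hull, Norwich, Durham, York, Lincoln} — 6 cities.
No choice of 2 routes does better; here Derby is left uncovered.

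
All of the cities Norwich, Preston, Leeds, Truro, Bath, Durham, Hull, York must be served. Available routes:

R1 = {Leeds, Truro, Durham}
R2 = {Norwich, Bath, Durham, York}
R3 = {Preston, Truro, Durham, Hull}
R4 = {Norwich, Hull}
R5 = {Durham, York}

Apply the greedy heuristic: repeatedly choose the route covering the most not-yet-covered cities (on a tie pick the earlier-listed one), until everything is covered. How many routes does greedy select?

Pick 1: R2 covers 4 new cities (Norwich, Bath, Durham, York).
Pick 2: R3 covers 3 new cities (Preston, Truro, Hull).
Pick 3: R1 covers 1 new cities (Leeds).
Greedy uses 3 routes.

3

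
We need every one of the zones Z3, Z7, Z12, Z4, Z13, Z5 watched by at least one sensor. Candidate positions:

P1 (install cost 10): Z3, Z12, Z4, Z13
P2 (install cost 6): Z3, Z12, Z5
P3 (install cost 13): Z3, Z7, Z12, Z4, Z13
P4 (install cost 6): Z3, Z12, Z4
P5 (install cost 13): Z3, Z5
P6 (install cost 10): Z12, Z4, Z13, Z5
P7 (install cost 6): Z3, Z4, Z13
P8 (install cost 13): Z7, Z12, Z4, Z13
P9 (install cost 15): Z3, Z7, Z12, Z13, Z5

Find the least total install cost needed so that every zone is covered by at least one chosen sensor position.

19

P2, P3 cover every zone at install cost 6 + 13 = 19.
Any cover uses at least 2 sensor positions; among all covering selections none totals below 19.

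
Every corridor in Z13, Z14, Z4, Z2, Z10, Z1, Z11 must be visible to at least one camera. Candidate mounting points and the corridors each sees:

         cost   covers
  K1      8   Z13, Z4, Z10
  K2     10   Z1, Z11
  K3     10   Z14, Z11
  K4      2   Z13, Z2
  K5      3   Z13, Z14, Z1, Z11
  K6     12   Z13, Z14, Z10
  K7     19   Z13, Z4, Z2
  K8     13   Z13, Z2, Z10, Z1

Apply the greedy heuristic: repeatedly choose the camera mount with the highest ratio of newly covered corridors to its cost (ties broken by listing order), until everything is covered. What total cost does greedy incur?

13

Pick 1: K5 adds 4 new (Z13, Z14, Z1, Z11) at cost 3 (ratio 4/3).
Pick 2: K4 adds 1 new (Z2) at cost 2 (ratio 1/2).
Pick 3: K1 adds 2 new (Z4, Z10) at cost 8 (ratio 2/8).
Greedy total cost: 3 + 2 + 8 = 13.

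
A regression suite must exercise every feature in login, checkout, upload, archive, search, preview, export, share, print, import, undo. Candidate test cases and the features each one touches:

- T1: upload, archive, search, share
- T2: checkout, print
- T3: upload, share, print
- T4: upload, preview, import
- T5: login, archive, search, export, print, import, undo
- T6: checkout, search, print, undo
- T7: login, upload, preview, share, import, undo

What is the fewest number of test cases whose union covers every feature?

T2, T5, T7 together cover {login, checkout, upload, archive, search, preview, export, share, print, import, undo} — every feature.
No 2 of the 7 test cases cover everything (all 21 pairs fall short), so 3 is minimum.

3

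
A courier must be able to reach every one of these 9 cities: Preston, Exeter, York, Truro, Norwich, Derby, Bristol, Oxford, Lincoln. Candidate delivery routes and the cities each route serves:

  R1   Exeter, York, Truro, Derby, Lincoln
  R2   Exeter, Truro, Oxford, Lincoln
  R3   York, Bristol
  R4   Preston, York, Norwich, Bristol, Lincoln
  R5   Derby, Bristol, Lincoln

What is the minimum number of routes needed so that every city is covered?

3

R1, R2, R4 together cover {Preston, Exeter, York, Truro, Norwich, Derby, Bristol, Oxford, Lincoln} — every city.
No 2 of the 5 routes cover everything (all 10 pairs fall short), so 3 is minimum.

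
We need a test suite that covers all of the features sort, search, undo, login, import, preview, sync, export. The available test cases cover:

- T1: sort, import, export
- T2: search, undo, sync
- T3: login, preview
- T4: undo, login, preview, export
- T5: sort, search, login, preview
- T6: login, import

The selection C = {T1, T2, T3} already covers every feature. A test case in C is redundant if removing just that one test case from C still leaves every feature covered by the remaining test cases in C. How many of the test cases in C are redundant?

Drop T1: sort, import, export uncovered — not redundant.
Drop T2: search, undo, sync uncovered — not redundant.
Drop T3: login, preview uncovered — not redundant.
None of the test cases in C is redundant.

0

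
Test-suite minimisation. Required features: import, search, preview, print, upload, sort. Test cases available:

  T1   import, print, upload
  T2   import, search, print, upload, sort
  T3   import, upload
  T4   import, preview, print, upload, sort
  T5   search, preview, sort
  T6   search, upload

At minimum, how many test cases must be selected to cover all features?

T1, T5 together cover {import, search, preview, print, upload, sort} — every feature.
No single test case contains all 6 features, so 2 is optimal.

2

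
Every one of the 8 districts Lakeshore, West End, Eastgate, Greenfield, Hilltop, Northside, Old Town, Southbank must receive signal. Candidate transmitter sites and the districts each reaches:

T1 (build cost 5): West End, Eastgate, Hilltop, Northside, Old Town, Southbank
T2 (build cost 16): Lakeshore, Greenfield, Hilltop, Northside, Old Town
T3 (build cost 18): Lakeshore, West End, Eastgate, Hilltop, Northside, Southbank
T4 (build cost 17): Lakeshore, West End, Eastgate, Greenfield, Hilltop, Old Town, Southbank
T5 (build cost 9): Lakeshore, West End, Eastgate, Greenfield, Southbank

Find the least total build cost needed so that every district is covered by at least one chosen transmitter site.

T1, T5 cover every district at build cost 5 + 9 = 14.
Any cover uses at least 2 transmitter sites; among all covering selections none totals below 14.

14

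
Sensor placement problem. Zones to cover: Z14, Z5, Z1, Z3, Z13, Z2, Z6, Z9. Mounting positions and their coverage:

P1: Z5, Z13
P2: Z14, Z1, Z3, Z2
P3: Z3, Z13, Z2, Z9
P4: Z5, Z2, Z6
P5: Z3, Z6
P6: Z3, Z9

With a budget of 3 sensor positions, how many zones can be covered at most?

Choosing P2, P3, P4 covers {Z14, Z5, Z1, Z3, Z13, Z2, Z6, Z9} — 8 zones.
That is all 8 zones.

8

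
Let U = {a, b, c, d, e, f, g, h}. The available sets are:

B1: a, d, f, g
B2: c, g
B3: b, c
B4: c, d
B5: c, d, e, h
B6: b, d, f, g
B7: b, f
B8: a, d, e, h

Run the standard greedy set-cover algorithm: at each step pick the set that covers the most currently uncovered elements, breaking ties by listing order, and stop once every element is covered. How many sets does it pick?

3

Pick 1: B1 covers 4 new elements (a, d, f, g).
Pick 2: B5 covers 3 new elements (c, e, h).
Pick 3: B3 covers 1 new elements (b).
Greedy uses 3 sets.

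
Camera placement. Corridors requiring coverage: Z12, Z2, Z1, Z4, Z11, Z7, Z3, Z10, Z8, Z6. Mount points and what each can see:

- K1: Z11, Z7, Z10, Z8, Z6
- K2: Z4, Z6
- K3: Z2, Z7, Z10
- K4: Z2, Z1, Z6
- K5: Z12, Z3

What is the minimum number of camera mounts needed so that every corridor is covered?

K1, K2, K4, K5 together cover {Z12, Z2, Z1, Z4, Z11, Z7, Z3, Z10, Z8, Z6} — every corridor.
No 3 of the 5 camera mounts cover everything (all 10 triples fall short), so 4 is minimum.

4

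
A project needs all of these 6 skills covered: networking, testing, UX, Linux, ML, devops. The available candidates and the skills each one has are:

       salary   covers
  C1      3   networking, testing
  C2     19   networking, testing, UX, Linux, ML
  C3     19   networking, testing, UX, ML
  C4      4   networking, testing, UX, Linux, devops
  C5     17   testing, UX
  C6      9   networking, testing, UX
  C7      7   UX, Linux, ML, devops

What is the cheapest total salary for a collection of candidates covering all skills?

10

C1, C7 cover every skill at salary 3 + 7 = 10.
Any cover uses at least 2 candidates; among all covering selections none totals below 10.
Greedy by coverage-per-salary would pick C4, C7 for 11 — worse than the optimum 10.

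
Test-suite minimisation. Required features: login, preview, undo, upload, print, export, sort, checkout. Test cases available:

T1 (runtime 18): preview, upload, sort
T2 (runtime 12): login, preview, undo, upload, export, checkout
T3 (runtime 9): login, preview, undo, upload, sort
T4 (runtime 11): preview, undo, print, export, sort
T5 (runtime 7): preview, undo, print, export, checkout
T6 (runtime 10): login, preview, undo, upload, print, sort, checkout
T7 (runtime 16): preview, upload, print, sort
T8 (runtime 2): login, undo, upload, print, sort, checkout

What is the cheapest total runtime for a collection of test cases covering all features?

T5, T8 cover every feature at runtime 7 + 2 = 9.
Any cover uses at least 2 test cases; among all covering selections none totals below 9.

9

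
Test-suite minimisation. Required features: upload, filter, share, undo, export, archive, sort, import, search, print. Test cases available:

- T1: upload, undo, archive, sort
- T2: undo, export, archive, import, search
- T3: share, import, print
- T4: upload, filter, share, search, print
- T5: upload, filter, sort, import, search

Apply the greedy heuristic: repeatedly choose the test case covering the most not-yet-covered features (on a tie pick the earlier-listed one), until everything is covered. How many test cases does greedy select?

Pick 1: T2 covers 5 new features (undo, export, archive, import, search).
Pick 2: T4 covers 4 new features (upload, filter, share, print).
Pick 3: T1 covers 1 new features (sort).
Greedy uses 3 test cases.

3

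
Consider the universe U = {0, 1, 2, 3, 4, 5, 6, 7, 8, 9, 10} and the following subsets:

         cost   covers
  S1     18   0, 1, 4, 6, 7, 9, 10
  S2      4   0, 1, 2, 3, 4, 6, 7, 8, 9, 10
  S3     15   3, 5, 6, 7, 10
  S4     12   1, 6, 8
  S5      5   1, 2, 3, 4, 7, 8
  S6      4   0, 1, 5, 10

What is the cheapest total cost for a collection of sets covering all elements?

S2, S6 cover every element at cost 4 + 4 = 8.
Any cover uses at least 2 sets; among all covering selections none totals below 8.

8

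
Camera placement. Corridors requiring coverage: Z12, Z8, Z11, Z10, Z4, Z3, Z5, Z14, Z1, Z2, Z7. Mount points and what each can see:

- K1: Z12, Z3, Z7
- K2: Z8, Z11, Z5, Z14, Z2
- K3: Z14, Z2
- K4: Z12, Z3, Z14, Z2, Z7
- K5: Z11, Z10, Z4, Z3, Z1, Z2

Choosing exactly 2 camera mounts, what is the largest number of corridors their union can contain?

9

Choosing K2, K5 covers {Z8, Z11, Z10, Z4, Z3, Z5, Z14, Z1, Z2} — 9 corridors.
No choice of 2 camera mounts does better; here Z12, Z7 are left uncovered.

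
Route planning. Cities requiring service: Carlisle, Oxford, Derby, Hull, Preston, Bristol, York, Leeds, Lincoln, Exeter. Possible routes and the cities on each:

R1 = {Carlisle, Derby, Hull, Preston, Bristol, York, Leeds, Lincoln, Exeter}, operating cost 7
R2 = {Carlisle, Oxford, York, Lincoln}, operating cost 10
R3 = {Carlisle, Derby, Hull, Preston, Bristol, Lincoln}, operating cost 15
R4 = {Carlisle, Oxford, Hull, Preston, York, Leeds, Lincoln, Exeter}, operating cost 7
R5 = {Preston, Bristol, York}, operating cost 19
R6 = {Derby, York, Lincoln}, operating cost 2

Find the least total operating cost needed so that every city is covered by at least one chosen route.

R1, R4 cover every city at operating cost 7 + 7 = 14.
Any cover uses at least 2 routes; among all covering selections none totals below 14.
Greedy by coverage-per-operating cost would pick R6, R1, R4 for 16 — worse than the optimum 14.

14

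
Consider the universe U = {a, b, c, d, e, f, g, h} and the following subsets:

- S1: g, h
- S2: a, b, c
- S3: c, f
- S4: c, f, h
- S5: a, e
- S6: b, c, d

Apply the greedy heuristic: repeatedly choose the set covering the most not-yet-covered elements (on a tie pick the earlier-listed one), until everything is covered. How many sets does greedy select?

5

Pick 1: S2 covers 3 new elements (a, b, c).
Pick 2: S1 covers 2 new elements (g, h).
Pick 3: S3 covers 1 new elements (f).
Pick 4: S5 covers 1 new elements (e).
Pick 5: S6 covers 1 new elements (d).
Greedy uses 5 sets. (The true minimum is 4.)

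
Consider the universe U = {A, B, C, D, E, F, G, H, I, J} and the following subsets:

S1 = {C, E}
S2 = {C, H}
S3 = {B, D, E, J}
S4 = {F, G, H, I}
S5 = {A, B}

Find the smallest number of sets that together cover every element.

S1, S3, S4, S5 together cover {A, B, C, D, E, F, G, H, I, J} — every element.
No 3 of the 5 sets cover everything (all 10 triples fall short), so 4 is minimum.

4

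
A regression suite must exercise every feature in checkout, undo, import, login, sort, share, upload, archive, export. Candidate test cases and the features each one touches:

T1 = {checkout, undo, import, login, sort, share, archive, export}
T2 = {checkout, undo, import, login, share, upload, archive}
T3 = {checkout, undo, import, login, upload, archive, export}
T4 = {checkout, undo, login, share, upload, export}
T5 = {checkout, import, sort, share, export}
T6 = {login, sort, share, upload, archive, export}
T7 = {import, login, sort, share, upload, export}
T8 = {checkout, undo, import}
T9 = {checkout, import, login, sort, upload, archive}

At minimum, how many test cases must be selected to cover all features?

2

T1, T2 together cover {checkout, undo, import, login, sort, share, upload, archive, export} — every feature.
No single test case contains all 9 features, so 2 is optimal.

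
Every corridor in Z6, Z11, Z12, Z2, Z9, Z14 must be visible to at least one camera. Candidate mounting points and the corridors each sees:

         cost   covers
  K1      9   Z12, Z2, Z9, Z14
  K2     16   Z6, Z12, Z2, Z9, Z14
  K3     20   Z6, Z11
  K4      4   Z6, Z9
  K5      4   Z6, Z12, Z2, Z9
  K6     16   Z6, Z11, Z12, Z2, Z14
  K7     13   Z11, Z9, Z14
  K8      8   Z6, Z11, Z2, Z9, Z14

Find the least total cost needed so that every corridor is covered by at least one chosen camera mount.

K5, K8 cover every corridor at cost 4 + 8 = 12.
Any cover uses at least 2 camera mounts; among all covering selections none totals below 12.

12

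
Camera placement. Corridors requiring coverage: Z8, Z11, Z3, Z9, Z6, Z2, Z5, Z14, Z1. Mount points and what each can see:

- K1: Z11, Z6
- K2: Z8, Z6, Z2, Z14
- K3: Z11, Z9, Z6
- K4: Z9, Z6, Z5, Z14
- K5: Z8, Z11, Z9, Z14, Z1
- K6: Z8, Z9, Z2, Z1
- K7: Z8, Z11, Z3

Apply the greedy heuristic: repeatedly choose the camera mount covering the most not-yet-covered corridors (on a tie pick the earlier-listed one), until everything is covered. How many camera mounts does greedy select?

Pick 1: K5 covers 5 new corridors (Z8, Z11, Z9, Z14, Z1).
Pick 2: K2 covers 2 new corridors (Z6, Z2).
Pick 3: K4 covers 1 new corridors (Z5).
Pick 4: K7 covers 1 new corridors (Z3).
Greedy uses 4 camera mounts. (The true minimum is 3.)

4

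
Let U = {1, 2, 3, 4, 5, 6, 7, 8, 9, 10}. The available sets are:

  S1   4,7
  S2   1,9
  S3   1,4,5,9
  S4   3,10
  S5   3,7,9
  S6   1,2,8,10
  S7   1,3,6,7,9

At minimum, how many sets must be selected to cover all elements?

3

S3, S6, S7 together cover {1, 2, 3, 4, 5, 6, 7, 8, 9, 10} — every element.
No 2 of the 7 sets cover everything (all 21 pairs fall short), so 3 is minimum.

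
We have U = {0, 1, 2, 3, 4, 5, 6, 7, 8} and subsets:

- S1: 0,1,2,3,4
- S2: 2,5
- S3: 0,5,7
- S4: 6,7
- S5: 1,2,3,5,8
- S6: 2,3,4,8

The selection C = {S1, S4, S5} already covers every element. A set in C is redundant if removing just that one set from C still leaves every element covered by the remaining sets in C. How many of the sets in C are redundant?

0

Drop S1: 0, 4 uncovered — not redundant.
Drop S4: 6, 7 uncovered — not redundant.
Drop S5: 5, 8 uncovered — not redundant.
None of the sets in C is redundant.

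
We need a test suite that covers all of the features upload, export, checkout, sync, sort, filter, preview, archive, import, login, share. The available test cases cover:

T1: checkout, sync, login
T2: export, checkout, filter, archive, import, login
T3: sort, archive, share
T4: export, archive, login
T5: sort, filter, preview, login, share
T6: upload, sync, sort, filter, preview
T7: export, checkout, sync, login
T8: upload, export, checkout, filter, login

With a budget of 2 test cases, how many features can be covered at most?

10

Choosing T2, T6 covers {upload, export, checkout, sync, sort, filter, preview, archive, import, login} — 10 features.
No choice of 2 test cases does better; here share is left uncovered.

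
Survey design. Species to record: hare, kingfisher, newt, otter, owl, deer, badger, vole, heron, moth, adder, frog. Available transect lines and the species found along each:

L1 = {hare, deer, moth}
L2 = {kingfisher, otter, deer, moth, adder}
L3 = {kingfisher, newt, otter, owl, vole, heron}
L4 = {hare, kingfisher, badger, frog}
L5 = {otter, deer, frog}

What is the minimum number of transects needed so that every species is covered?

3

L2, L3, L4 together cover {hare, kingfisher, newt, otter, owl, deer, badger, vole, heron, moth, adder, frog} — every species.
No 2 of the 5 transects cover everything (all 10 pairs fall short), so 3 is minimum.
Greedy (largest uncovered first) would take L3, L1, L4, L2 — 4 transects — but 3 suffice.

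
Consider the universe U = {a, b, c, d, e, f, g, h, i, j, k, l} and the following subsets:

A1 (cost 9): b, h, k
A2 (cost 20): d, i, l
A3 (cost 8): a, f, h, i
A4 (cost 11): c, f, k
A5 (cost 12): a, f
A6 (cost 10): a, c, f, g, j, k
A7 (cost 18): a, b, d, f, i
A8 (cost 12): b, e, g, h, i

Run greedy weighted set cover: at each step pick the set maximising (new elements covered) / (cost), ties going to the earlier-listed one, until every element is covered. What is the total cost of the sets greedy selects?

42

Pick 1: A6 adds 6 new (a, c, f, g, j, k) at cost 10 (ratio 6/10).
Pick 2: A8 adds 4 new (b, e, h, i) at cost 12 (ratio 4/12).
Pick 3: A2 adds 2 new (d, l) at cost 20 (ratio 2/20).
Greedy total cost: 10 + 12 + 20 = 42.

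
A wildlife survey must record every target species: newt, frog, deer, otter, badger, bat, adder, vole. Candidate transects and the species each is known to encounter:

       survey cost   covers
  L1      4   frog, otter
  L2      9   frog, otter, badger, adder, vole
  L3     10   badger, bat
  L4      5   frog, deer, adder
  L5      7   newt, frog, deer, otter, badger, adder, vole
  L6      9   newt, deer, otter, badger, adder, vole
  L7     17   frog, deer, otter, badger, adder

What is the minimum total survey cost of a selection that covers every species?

L3, L5 cover every species at survey cost 10 + 7 = 17.
Any cover uses at least 2 transects; among all covering selections none totals below 17.

17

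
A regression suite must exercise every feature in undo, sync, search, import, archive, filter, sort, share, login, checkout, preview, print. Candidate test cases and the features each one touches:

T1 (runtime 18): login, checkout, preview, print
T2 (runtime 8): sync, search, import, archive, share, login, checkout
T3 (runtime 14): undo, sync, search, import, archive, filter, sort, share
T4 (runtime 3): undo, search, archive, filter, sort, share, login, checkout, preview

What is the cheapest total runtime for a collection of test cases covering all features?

T1, T2, T4 cover every feature at runtime 18 + 8 + 3 = 29.
Any cover uses at least 2 test cases; among all covering selections none totals below 29.

29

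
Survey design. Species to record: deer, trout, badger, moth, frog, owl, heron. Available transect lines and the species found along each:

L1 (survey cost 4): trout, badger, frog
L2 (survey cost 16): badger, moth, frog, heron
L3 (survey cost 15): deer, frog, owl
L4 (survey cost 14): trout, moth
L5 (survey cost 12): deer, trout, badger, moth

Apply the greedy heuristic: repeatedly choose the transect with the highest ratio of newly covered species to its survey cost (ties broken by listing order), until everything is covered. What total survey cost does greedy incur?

47

Pick 1: L1 adds 3 new (trout, badger, frog) at survey cost 4 (ratio 3/4).
Pick 2: L5 adds 2 new (deer, moth) at survey cost 12 (ratio 2/12).
Pick 3: L3 adds 1 new (owl) at survey cost 15 (ratio 1/15).
Pick 4: L2 adds 1 new (heron) at survey cost 16 (ratio 1/16).
Greedy total survey cost: 4 + 12 + 15 + 16 = 47. (The true optimum is 35, so greedy overshoots here.)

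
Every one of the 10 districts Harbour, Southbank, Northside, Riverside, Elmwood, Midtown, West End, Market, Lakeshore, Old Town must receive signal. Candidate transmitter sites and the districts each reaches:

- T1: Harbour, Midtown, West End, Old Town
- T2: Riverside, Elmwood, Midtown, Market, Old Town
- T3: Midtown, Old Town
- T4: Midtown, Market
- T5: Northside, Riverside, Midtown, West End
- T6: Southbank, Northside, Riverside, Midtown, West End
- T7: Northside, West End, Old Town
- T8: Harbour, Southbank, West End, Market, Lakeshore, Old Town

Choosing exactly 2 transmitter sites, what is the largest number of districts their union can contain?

Choosing T2, T8 covers {Harbour, Southbank, Riverside, Elmwood, Midtown, West End, Market, Lakeshore, Old Town} — 9 districts.
No choice of 2 transmitter sites does better; here Northside is left uncovered.

9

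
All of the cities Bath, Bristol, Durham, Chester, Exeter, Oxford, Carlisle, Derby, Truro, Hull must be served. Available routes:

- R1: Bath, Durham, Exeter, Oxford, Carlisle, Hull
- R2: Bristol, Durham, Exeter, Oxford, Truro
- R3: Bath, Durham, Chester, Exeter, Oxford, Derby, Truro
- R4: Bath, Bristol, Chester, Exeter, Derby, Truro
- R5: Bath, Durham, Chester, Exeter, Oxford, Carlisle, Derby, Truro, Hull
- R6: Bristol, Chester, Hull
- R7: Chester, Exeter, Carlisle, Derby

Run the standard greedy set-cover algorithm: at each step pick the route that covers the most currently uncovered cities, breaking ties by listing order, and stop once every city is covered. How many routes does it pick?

2

Pick 1: R5 covers 9 new cities (Bath, Durham, Chester, Exeter, Oxford, Carlisle, Derby, Truro, Hull).
Pick 2: R2 covers 1 new cities (Bristol).
Greedy uses 2 routes.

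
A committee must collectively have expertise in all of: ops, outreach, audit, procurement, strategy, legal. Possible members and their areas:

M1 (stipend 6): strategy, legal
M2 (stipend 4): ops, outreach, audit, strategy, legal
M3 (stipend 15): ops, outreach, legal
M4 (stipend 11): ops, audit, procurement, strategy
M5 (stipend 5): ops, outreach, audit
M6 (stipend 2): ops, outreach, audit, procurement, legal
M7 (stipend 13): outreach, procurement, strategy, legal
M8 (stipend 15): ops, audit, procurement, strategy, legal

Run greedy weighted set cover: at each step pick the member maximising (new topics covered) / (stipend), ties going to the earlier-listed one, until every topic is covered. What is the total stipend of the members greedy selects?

6

Pick 1: M6 adds 5 new (ops, outreach, audit, procurement, legal) at stipend 2 (ratio 5/2).
Pick 2: M2 adds 1 new (strategy) at stipend 4 (ratio 1/4).
Greedy total stipend: 2 + 4 = 6.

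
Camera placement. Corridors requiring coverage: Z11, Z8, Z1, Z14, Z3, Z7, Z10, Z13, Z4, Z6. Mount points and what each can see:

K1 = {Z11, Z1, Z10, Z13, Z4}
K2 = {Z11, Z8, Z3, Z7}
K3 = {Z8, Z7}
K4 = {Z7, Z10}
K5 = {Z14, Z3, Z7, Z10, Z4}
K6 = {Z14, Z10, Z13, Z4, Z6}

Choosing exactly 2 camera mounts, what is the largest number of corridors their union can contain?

Choosing K2, K6 covers {Z11, Z8, Z14, Z3, Z7, Z10, Z13, Z4, Z6} — 9 corridors.
No choice of 2 camera mounts does better; here Z1 is left uncovered.

9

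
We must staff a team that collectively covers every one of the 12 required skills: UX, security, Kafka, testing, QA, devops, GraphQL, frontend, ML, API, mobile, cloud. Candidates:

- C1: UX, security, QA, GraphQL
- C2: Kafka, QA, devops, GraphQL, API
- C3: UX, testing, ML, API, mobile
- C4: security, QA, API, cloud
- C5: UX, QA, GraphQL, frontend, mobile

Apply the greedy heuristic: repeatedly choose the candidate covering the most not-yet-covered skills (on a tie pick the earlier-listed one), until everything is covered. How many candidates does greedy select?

Pick 1: C2 covers 5 new skills (Kafka, QA, devops, GraphQL, API).
Pick 2: C3 covers 4 new skills (UX, testing, ML, mobile).
Pick 3: C4 covers 2 new skills (security, cloud).
Pick 4: C5 covers 1 new skills (frontend).
Greedy uses 4 candidates.

4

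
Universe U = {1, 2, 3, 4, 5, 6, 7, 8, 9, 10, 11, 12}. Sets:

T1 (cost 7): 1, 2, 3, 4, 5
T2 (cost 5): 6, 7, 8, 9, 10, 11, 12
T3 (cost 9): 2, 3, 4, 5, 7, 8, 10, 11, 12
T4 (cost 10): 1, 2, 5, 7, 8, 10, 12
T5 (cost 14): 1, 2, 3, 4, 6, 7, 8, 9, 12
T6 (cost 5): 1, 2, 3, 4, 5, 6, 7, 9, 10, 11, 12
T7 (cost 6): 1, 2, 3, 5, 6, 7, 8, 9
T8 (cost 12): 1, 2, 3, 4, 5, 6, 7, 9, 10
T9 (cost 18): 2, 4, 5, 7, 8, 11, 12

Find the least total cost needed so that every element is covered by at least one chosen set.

T2, T6 cover every element at cost 5 + 5 = 10.
Any cover uses at least 2 sets; among all covering selections none totals below 10.

10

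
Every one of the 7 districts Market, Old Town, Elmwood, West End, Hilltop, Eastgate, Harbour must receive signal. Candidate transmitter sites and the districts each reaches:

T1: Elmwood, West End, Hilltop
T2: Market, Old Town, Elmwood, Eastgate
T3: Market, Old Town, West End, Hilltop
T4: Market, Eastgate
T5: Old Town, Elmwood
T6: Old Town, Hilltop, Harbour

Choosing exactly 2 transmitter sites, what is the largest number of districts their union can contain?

Choosing T1, T2 covers {Market, Old Town, Elmwood, West End, Hilltop, Eastgate} — 6 districts.
No choice of 2 transmitter sites does better; here Harbour is left uncovered.

6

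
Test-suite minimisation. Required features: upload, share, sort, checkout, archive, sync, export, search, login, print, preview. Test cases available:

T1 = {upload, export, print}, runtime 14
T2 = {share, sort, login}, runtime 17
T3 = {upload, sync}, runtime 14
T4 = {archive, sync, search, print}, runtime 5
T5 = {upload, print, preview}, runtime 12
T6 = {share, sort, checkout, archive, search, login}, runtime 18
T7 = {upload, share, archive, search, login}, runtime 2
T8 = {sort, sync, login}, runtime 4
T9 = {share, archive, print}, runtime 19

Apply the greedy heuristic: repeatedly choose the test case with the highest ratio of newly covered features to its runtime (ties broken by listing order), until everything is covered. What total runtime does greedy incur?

Pick 1: T7 adds 5 new (upload, share, archive, search, login) at runtime 2 (ratio 5/2).
Pick 2: T8 adds 2 new (sort, sync) at runtime 4 (ratio 2/4).
Pick 3: T4 adds 1 new (print) at runtime 5 (ratio 1/5).
Pick 4: T5 adds 1 new (preview) at runtime 12 (ratio 1/12).
Pick 5: T1 adds 1 new (export) at runtime 14 (ratio 1/14).
Pick 6: T6 adds 1 new (checkout) at runtime 18 (ratio 1/18).
Greedy total runtime: 2 + 4 + 5 + 12 + 14 + 18 = 55. (The true optimum is 48, so greedy overshoots here.)

55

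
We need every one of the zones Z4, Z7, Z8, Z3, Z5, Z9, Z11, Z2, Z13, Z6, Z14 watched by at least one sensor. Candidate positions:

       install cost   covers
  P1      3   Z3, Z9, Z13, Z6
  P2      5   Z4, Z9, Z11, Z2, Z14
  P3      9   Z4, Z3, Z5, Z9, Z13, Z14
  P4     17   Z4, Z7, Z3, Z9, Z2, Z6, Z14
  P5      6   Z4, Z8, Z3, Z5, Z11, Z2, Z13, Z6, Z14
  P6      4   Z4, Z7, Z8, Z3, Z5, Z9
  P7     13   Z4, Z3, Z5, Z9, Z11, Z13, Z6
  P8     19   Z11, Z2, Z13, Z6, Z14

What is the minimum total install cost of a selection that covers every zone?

P5, P6 cover every zone at install cost 6 + 4 = 10.
Any cover uses at least 2 sensor positions; among all covering selections none totals below 10.

10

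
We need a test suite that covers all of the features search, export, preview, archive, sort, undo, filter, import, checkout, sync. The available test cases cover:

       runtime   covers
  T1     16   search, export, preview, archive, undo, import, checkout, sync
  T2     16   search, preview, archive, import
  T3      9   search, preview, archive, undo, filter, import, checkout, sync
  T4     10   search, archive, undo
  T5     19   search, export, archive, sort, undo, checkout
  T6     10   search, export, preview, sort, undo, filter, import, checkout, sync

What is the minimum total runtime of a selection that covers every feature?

T3, T6 cover every feature at runtime 9 + 10 = 19.
Any cover uses at least 2 test cases; among all covering selections none totals below 19.

19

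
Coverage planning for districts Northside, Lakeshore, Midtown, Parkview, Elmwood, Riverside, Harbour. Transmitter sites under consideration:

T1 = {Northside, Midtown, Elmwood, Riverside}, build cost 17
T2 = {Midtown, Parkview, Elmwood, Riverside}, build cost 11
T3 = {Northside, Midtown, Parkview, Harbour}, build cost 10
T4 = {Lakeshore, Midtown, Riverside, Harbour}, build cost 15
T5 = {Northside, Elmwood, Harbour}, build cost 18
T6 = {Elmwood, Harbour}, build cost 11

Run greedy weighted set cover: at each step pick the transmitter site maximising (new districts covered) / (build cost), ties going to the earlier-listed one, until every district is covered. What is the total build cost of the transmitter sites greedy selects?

Pick 1: T3 adds 4 new (Northside, Midtown, Parkview, Harbour) at build cost 10 (ratio 4/10).
Pick 2: T2 adds 2 new (Elmwood, Riverside) at build cost 11 (ratio 2/11).
Pick 3: T4 adds 1 new (Lakeshore) at build cost 15 (ratio 1/15).
Greedy total build cost: 10 + 11 + 15 = 36.

36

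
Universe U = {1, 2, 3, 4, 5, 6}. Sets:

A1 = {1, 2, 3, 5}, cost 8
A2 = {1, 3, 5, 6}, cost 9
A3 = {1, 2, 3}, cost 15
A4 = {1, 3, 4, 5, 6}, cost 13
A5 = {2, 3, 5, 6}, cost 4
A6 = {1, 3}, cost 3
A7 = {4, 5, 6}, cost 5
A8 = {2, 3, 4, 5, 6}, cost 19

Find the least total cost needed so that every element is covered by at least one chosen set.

12

A5, A6, A7 cover every element at cost 4 + 3 + 5 = 12.
Any cover uses at least 2 sets; among all covering selections none totals below 12.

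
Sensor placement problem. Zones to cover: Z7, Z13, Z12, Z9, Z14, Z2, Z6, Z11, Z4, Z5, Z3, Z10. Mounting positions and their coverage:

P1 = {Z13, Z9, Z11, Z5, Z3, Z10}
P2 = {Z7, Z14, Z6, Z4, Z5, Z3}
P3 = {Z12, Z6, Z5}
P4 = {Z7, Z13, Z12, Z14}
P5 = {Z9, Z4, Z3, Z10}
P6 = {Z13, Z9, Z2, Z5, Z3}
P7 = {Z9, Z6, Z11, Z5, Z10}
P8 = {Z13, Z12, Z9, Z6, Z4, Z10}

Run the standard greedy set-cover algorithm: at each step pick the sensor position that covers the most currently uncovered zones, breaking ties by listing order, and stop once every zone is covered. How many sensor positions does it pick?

4

Pick 1: P1 covers 6 new zones (Z13, Z9, Z11, Z5, Z3, Z10).
Pick 2: P2 covers 4 new zones (Z7, Z14, Z6, Z4).
Pick 3: P3 covers 1 new zones (Z12).
Pick 4: P6 covers 1 new zones (Z2).
Greedy uses 4 sensor positions.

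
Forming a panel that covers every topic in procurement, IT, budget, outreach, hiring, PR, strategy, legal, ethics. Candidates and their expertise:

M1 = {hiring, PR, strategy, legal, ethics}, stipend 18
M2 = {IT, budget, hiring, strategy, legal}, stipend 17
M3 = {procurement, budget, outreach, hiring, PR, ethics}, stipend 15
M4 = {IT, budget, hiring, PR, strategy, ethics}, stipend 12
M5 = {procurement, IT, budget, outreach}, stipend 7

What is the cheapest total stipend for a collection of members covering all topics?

M1, M5 cover every topic at stipend 18 + 7 = 25.
Any cover uses at least 2 members; among all covering selections none totals below 25.

25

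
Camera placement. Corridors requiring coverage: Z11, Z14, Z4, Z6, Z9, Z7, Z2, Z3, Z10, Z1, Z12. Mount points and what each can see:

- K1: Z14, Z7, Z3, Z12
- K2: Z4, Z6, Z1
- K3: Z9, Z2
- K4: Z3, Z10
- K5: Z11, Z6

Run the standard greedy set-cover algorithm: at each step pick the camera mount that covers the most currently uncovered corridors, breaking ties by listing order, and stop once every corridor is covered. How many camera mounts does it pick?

Pick 1: K1 covers 4 new corridors (Z14, Z7, Z3, Z12).
Pick 2: K2 covers 3 new corridors (Z4, Z6, Z1).
Pick 3: K3 covers 2 new corridors (Z9, Z2).
Pick 4: K4 covers 1 new corridors (Z10).
Pick 5: K5 covers 1 new corridors (Z11).
Greedy uses 5 camera mounts.

5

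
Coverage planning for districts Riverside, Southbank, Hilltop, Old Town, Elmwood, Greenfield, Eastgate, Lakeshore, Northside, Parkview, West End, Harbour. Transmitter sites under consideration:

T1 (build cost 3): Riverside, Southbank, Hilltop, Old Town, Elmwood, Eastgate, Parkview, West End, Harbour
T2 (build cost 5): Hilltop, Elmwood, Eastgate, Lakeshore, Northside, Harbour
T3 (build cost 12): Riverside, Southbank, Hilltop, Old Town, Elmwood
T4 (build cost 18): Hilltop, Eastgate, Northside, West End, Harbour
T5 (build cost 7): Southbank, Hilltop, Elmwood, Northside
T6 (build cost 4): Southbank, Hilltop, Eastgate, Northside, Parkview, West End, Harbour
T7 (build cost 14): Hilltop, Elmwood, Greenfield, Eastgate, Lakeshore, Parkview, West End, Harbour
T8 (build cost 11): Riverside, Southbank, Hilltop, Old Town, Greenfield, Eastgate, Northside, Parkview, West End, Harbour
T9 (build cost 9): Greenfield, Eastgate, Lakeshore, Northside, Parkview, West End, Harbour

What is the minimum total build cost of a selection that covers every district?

T1, T9 cover every district at build cost 3 + 9 = 12.
Any cover uses at least 2 transmitter sites; among all covering selections none totals below 12.

12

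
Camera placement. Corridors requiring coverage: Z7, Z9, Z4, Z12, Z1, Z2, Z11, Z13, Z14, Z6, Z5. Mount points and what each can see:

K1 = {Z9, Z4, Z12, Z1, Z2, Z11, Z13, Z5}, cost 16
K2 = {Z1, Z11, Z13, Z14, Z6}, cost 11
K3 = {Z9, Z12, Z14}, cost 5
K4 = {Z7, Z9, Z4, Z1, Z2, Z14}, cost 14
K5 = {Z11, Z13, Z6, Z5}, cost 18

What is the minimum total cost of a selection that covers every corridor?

K3, K4, K5 cover every corridor at cost 5 + 14 + 18 = 37.
Any cover uses at least 3 camera mounts; among all covering selections none totals below 37.
Greedy by coverage-per-cost would pick K3, K1, K2, K4 for 46 — worse than the optimum 37.

37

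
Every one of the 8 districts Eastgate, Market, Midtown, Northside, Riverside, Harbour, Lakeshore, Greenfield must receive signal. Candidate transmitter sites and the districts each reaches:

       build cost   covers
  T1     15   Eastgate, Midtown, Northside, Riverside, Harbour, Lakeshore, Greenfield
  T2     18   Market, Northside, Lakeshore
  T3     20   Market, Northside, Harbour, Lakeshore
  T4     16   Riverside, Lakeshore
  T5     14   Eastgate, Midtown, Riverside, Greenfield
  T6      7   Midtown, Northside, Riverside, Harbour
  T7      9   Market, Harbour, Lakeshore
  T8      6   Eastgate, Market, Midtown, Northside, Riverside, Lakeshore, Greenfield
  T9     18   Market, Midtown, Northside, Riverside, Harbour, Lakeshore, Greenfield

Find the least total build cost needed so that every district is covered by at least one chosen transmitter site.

T6, T8 cover every district at build cost 7 + 6 = 13.
Any cover uses at least 2 transmitter sites; among all covering selections none totals below 13.

13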